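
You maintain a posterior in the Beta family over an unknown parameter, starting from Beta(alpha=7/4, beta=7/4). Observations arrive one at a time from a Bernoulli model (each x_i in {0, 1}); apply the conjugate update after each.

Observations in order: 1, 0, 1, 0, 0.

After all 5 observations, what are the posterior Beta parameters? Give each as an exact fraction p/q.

obs 1: x=1 → posterior Beta(11/4, 7/4)
obs 2: x=0 → posterior Beta(11/4, 11/4)
obs 3: x=1 → posterior Beta(15/4, 11/4)
obs 4: x=0 → posterior Beta(15/4, 15/4)
obs 5: x=0 → posterior Beta(15/4, 19/4)

alpha=15/4, beta=19/4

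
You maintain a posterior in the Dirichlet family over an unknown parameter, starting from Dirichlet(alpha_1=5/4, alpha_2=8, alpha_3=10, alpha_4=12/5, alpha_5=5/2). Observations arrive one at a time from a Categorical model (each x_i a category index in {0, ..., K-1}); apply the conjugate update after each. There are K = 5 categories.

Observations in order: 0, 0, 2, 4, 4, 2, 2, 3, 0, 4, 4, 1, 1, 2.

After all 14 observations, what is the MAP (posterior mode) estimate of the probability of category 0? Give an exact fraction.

5/51

obs 1: x=0 → posterior Dirichlet(9/4, 8, 10, 12/5, 5/2)
obs 2: x=0 → posterior Dirichlet(13/4, 8, 10, 12/5, 5/2)
obs 3: x=2 → posterior Dirichlet(13/4, 8, 11, 12/5, 5/2)
obs 4: x=4 → posterior Dirichlet(13/4, 8, 11, 12/5, 7/2)
obs 5: x=4 → posterior Dirichlet(13/4, 8, 11, 12/5, 9/2)
obs 6: x=2 → posterior Dirichlet(13/4, 8, 12, 12/5, 9/2)
obs 7: x=2 → posterior Dirichlet(13/4, 8, 13, 12/5, 9/2)
obs 8: x=3 → posterior Dirichlet(13/4, 8, 13, 17/5, 9/2)
obs 9: x=0 → posterior Dirichlet(17/4, 8, 13, 17/5, 9/2)
obs 10: x=4 → posterior Dirichlet(17/4, 8, 13, 17/5, 11/2)
obs 11: x=4 → posterior Dirichlet(17/4, 8, 13, 17/5, 13/2)
obs 12: x=1 → posterior Dirichlet(17/4, 9, 13, 17/5, 13/2)
obs 13: x=1 → posterior Dirichlet(17/4, 10, 13, 17/5, 13/2)
obs 14: x=2 → posterior Dirichlet(17/4, 10, 14, 17/5, 13/2)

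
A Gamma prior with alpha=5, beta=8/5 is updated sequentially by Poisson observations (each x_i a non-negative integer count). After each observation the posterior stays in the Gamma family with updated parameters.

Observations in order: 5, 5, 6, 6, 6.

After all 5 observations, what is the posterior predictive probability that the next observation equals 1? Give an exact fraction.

obs 1: x=5 → posterior Gamma(10, 13/5)
obs 2: x=5 → posterior Gamma(15, 18/5)
obs 3: x=6 → posterior Gamma(21, 23/5)
obs 4: x=6 → posterior Gamma(27, 28/5)
obs 5: x=6 → posterior Gamma(33, 33/5)

21303156614480569593536644939219648363990635257784645/515991188095162129501590904792840265150804249137905664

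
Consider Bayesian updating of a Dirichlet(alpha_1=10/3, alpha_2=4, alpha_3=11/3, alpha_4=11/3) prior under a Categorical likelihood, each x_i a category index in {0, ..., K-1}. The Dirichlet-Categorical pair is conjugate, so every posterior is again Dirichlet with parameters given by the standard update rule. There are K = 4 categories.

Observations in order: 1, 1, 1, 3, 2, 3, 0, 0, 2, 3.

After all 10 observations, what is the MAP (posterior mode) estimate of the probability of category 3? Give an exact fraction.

17/62

obs 1: x=1 → posterior Dirichlet(10/3, 5, 11/3, 11/3)
obs 2: x=1 → posterior Dirichlet(10/3, 6, 11/3, 11/3)
obs 3: x=1 → posterior Dirichlet(10/3, 7, 11/3, 11/3)
obs 4: x=3 → posterior Dirichlet(10/3, 7, 11/3, 14/3)
obs 5: x=2 → posterior Dirichlet(10/3, 7, 14/3, 14/3)
obs 6: x=3 → posterior Dirichlet(10/3, 7, 14/3, 17/3)
obs 7: x=0 → posterior Dirichlet(13/3, 7, 14/3, 17/3)
obs 8: x=0 → posterior Dirichlet(16/3, 7, 14/3, 17/3)
obs 9: x=2 → posterior Dirichlet(16/3, 7, 17/3, 17/3)
obs 10: x=3 → posterior Dirichlet(16/3, 7, 17/3, 20/3)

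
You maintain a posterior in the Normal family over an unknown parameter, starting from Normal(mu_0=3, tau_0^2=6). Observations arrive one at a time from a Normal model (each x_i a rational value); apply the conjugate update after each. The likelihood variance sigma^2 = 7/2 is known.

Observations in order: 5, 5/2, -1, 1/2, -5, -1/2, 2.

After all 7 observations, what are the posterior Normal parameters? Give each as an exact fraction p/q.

obs 1: x=5 → posterior Normal(81/19, 42/19)
obs 2: x=5/2 → posterior Normal(111/31, 42/31)
obs 3: x=-1 → posterior Normal(99/43, 42/43)
obs 4: x=1/2 → posterior Normal(21/11, 42/55)
obs 5: x=-5 → posterior Normal(45/67, 42/67)
obs 6: x=-1/2 → posterior Normal(39/79, 42/79)
obs 7: x=2 → posterior Normal(9/13, 6/13)

mu_0=9/13, tau_0^2=6/13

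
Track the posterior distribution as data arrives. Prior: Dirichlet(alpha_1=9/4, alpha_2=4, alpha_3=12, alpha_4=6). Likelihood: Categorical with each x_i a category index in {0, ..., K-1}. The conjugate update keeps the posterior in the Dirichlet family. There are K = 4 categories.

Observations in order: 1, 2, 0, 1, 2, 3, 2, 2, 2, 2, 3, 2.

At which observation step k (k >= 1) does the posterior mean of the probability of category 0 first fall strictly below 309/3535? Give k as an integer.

k = 2

obs 1: x=1 → posterior Dirichlet(9/4, 5, 12, 6)
obs 2: x=2 → posterior Dirichlet(9/4, 5, 13, 6)
obs 3: x=0 → posterior Dirichlet(13/4, 5, 13, 6)
obs 4: x=1 → posterior Dirichlet(13/4, 6, 13, 6)
obs 5: x=2 → posterior Dirichlet(13/4, 6, 14, 6)
obs 6: x=3 → posterior Dirichlet(13/4, 6, 14, 7)
obs 7: x=2 → posterior Dirichlet(13/4, 6, 15, 7)
obs 8: x=2 → posterior Dirichlet(13/4, 6, 16, 7)
obs 9: x=2 → posterior Dirichlet(13/4, 6, 17, 7)
obs 10: x=2 → posterior Dirichlet(13/4, 6, 18, 7)
obs 11: x=3 → posterior Dirichlet(13/4, 6, 18, 8)
obs 12: x=2 → posterior Dirichlet(13/4, 6, 19, 8)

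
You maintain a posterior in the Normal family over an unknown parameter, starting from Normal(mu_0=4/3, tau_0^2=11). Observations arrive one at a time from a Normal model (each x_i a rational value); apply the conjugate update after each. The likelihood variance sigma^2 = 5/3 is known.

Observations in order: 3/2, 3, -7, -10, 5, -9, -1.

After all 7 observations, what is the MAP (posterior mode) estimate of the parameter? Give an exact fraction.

-3425/1416

obs 1: x=3/2 → posterior Normal(337/228, 55/38)
obs 2: x=3 → posterior Normal(931/426, 55/71)
obs 3: x=-7 → posterior Normal(-35/48, 55/104)
obs 4: x=-10 → posterior Normal(-2435/822, 55/137)
obs 5: x=5 → posterior Normal(-17/12, 11/34)
obs 6: x=-9 → posterior Normal(-461/174, 55/203)
obs 7: x=-1 → posterior Normal(-3425/1416, 55/236)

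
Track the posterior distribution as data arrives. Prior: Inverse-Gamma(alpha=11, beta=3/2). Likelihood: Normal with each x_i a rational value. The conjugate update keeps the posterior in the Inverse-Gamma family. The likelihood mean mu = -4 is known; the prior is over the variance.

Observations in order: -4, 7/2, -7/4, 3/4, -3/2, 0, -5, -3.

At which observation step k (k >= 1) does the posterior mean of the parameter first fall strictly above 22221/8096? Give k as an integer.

k = 3

obs 1: x=-4 → posterior Inverse-Gamma(23/2, 3/2)
obs 2: x=7/2 → posterior Inverse-Gamma(12, 237/8)
obs 3: x=-7/4 → posterior Inverse-Gamma(25/2, 1029/32)
obs 4: x=3/4 → posterior Inverse-Gamma(13, 695/16)
obs 5: x=-3/2 → posterior Inverse-Gamma(27/2, 745/16)
obs 6: x=0 → posterior Inverse-Gamma(14, 873/16)
obs 7: x=-5 → posterior Inverse-Gamma(29/2, 881/16)
obs 8: x=-3 → posterior Inverse-Gamma(15, 889/16)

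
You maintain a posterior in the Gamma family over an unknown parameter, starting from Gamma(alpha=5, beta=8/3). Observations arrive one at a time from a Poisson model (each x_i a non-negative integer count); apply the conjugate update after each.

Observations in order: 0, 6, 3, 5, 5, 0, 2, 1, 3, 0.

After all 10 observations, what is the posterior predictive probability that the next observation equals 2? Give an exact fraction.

obs 1: x=0 → posterior Gamma(5, 11/3)
obs 2: x=6 → posterior Gamma(11, 14/3)
obs 3: x=3 → posterior Gamma(14, 17/3)
obs 4: x=5 → posterior Gamma(19, 20/3)
obs 5: x=5 → posterior Gamma(24, 23/3)
obs 6: x=0 → posterior Gamma(24, 26/3)
obs 7: x=2 → posterior Gamma(26, 29/3)
obs 8: x=1 → posterior Gamma(27, 32/3)
obs 9: x=3 → posterior Gamma(30, 35/3)
obs 10: x=0 → posterior Gamma(30, 38/3)

1035626991322510144165252499864774532527430240829440/4065214023175683899921868126254722311886802750234881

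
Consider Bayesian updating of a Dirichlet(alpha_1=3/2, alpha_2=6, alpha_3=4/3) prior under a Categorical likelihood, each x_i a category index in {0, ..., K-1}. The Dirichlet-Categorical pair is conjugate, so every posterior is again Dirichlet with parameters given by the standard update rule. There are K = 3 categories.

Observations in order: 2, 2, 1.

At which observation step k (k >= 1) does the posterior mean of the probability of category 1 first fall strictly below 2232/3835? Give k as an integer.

obs 1: x=2 → posterior Dirichlet(3/2, 6, 7/3)
obs 2: x=2 → posterior Dirichlet(3/2, 6, 10/3)
obs 3: x=1 → posterior Dirichlet(3/2, 7, 10/3)

k = 2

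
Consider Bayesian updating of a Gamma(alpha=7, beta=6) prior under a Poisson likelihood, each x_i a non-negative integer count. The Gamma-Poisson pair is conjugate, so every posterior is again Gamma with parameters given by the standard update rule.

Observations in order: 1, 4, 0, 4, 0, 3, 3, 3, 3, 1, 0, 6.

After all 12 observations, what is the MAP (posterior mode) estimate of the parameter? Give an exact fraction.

17/9

obs 1: x=1 → posterior Gamma(8, 7)
obs 2: x=4 → posterior Gamma(12, 8)
obs 3: x=0 → posterior Gamma(12, 9)
obs 4: x=4 → posterior Gamma(16, 10)
obs 5: x=0 → posterior Gamma(16, 11)
obs 6: x=3 → posterior Gamma(19, 12)
obs 7: x=3 → posterior Gamma(22, 13)
obs 8: x=3 → posterior Gamma(25, 14)
obs 9: x=3 → posterior Gamma(28, 15)
obs 10: x=1 → posterior Gamma(29, 16)
obs 11: x=0 → posterior Gamma(29, 17)
obs 12: x=6 → posterior Gamma(35, 18)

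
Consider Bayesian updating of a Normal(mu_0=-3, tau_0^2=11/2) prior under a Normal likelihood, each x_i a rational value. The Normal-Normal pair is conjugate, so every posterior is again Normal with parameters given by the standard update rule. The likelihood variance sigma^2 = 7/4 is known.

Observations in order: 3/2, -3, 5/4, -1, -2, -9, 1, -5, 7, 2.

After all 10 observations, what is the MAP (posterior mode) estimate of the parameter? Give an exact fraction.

-361/454

obs 1: x=3/2 → posterior Normal(12/29, 77/58)
obs 2: x=-3 → posterior Normal(-18/17, 77/102)
obs 3: x=5/4 → posterior Normal(-53/146, 77/146)
obs 4: x=-1 → posterior Normal(-97/190, 77/190)
obs 5: x=-2 → posterior Normal(-185/234, 77/234)
obs 6: x=-9 → posterior Normal(-581/278, 77/278)
obs 7: x=1 → posterior Normal(-537/322, 11/46)
obs 8: x=-5 → posterior Normal(-757/366, 77/366)
obs 9: x=7 → posterior Normal(-449/410, 77/410)
obs 10: x=2 → posterior Normal(-361/454, 77/454)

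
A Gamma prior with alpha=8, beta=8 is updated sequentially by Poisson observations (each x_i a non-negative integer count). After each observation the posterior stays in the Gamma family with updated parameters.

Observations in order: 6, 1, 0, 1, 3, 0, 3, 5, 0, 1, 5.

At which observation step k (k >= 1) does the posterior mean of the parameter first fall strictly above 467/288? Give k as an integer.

k = 8

obs 1: x=6 → posterior Gamma(14, 9)
obs 2: x=1 → posterior Gamma(15, 10)
obs 3: x=0 → posterior Gamma(15, 11)
obs 4: x=1 → posterior Gamma(16, 12)
obs 5: x=3 → posterior Gamma(19, 13)
obs 6: x=0 → posterior Gamma(19, 14)
obs 7: x=3 → posterior Gamma(22, 15)
obs 8: x=5 → posterior Gamma(27, 16)
obs 9: x=0 → posterior Gamma(27, 17)
obs 10: x=1 → posterior Gamma(28, 18)
obs 11: x=5 → posterior Gamma(33, 19)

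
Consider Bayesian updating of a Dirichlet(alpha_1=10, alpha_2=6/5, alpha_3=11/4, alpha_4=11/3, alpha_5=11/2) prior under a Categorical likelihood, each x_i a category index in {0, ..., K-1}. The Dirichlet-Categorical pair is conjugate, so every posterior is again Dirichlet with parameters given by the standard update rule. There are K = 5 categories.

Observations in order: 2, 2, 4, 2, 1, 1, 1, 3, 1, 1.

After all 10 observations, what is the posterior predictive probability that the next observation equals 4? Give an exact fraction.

390/1987

obs 1: x=2 → posterior Dirichlet(10, 6/5, 15/4, 11/3, 11/2)
obs 2: x=2 → posterior Dirichlet(10, 6/5, 19/4, 11/3, 11/2)
obs 3: x=4 → posterior Dirichlet(10, 6/5, 19/4, 11/3, 13/2)
obs 4: x=2 → posterior Dirichlet(10, 6/5, 23/4, 11/3, 13/2)
obs 5: x=1 → posterior Dirichlet(10, 11/5, 23/4, 11/3, 13/2)
obs 6: x=1 → posterior Dirichlet(10, 16/5, 23/4, 11/3, 13/2)
obs 7: x=1 → posterior Dirichlet(10, 21/5, 23/4, 11/3, 13/2)
obs 8: x=3 → posterior Dirichlet(10, 21/5, 23/4, 14/3, 13/2)
obs 9: x=1 → posterior Dirichlet(10, 26/5, 23/4, 14/3, 13/2)
obs 10: x=1 → posterior Dirichlet(10, 31/5, 23/4, 14/3, 13/2)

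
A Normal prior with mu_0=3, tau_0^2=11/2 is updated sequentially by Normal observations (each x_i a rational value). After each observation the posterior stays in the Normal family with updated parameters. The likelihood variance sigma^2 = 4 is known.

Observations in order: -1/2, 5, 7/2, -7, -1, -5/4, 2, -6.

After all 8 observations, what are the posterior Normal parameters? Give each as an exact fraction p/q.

obs 1: x=-1/2 → posterior Normal(37/38, 44/19)
obs 2: x=5 → posterior Normal(49/20, 22/15)
obs 3: x=7/2 → posterior Normal(112/41, 44/41)
obs 4: x=-7 → posterior Normal(35/52, 11/13)
obs 5: x=-1 → posterior Normal(8/21, 44/63)
obs 6: x=-5/4 → posterior Normal(41/296, 22/37)
obs 7: x=2 → posterior Normal(129/340, 44/85)
obs 8: x=-6 → posterior Normal(-45/128, 11/24)

mu_0=-45/128, tau_0^2=11/24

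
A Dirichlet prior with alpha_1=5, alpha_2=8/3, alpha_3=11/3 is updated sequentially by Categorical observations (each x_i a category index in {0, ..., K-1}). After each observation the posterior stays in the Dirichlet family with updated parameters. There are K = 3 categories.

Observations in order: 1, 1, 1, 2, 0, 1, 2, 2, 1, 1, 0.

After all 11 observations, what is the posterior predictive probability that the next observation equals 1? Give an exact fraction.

obs 1: x=1 → posterior Dirichlet(5, 11/3, 11/3)
obs 2: x=1 → posterior Dirichlet(5, 14/3, 11/3)
obs 3: x=1 → posterior Dirichlet(5, 17/3, 11/3)
obs 4: x=2 → posterior Dirichlet(5, 17/3, 14/3)
obs 5: x=0 → posterior Dirichlet(6, 17/3, 14/3)
obs 6: x=1 → posterior Dirichlet(6, 20/3, 14/3)
obs 7: x=2 → posterior Dirichlet(6, 20/3, 17/3)
obs 8: x=2 → posterior Dirichlet(6, 20/3, 20/3)
obs 9: x=1 → posterior Dirichlet(6, 23/3, 20/3)
obs 10: x=1 → posterior Dirichlet(6, 26/3, 20/3)
obs 11: x=0 → posterior Dirichlet(7, 26/3, 20/3)

26/67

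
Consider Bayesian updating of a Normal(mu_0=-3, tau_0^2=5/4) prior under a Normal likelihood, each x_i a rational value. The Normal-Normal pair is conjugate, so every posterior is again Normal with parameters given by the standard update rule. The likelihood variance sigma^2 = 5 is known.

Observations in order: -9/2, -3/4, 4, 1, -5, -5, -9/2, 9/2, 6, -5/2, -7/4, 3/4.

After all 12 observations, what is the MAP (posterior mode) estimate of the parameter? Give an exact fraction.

-79/64

obs 1: x=-9/2 → posterior Normal(-33/10, 1)
obs 2: x=-3/4 → posterior Normal(-23/8, 5/6)
obs 3: x=4 → posterior Normal(-53/28, 5/7)
obs 4: x=1 → posterior Normal(-49/32, 5/8)
obs 5: x=-5 → posterior Normal(-23/12, 5/9)
obs 6: x=-5 → posterior Normal(-89/40, 1/2)
obs 7: x=-9/2 → posterior Normal(-107/44, 5/11)
obs 8: x=9/2 → posterior Normal(-89/48, 5/12)
obs 9: x=6 → posterior Normal(-5/4, 5/13)
obs 10: x=-5/2 → posterior Normal(-75/56, 5/14)
obs 11: x=-7/4 → posterior Normal(-41/30, 1/3)
obs 12: x=3/4 → posterior Normal(-79/64, 5/16)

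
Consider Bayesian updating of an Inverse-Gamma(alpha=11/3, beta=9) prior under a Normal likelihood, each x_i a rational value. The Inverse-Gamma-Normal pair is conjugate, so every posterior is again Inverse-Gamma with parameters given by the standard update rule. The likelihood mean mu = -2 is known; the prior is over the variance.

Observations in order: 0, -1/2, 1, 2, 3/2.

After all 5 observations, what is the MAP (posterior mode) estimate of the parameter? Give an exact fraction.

369/86

obs 1: x=0 → posterior Inverse-Gamma(25/6, 11)
obs 2: x=-1/2 → posterior Inverse-Gamma(14/3, 97/8)
obs 3: x=1 → posterior Inverse-Gamma(31/6, 133/8)
obs 4: x=2 → posterior Inverse-Gamma(17/3, 197/8)
obs 5: x=3/2 → posterior Inverse-Gamma(37/6, 123/4)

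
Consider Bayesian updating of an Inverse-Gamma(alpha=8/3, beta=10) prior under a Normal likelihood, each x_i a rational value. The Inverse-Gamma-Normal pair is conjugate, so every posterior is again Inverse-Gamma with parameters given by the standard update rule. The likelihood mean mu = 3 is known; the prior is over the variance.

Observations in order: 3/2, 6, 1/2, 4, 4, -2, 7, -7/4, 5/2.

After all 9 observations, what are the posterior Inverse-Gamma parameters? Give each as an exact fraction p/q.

obs 1: x=3/2 → posterior Inverse-Gamma(19/6, 89/8)
obs 2: x=6 → posterior Inverse-Gamma(11/3, 125/8)
obs 3: x=1/2 → posterior Inverse-Gamma(25/6, 75/4)
obs 4: x=4 → posterior Inverse-Gamma(14/3, 77/4)
obs 5: x=4 → posterior Inverse-Gamma(31/6, 79/4)
obs 6: x=-2 → posterior Inverse-Gamma(17/3, 129/4)
obs 7: x=7 → posterior Inverse-Gamma(37/6, 161/4)
obs 8: x=-7/4 → posterior Inverse-Gamma(20/3, 1649/32)
obs 9: x=5/2 → posterior Inverse-Gamma(43/6, 1653/32)

alpha=43/6, beta=1653/32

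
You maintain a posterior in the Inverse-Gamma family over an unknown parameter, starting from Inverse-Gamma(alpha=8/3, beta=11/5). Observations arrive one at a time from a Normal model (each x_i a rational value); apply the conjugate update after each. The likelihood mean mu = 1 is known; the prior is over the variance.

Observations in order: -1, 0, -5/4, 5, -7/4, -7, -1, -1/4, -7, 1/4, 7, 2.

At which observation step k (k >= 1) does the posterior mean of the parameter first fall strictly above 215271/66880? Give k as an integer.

obs 1: x=-1 → posterior Inverse-Gamma(19/6, 21/5)
obs 2: x=0 → posterior Inverse-Gamma(11/3, 47/10)
obs 3: x=-5/4 → posterior Inverse-Gamma(25/6, 1157/160)
obs 4: x=5 → posterior Inverse-Gamma(14/3, 2437/160)
obs 5: x=-7/4 → posterior Inverse-Gamma(31/6, 1521/80)
obs 6: x=-7 → posterior Inverse-Gamma(17/3, 4081/80)
obs 7: x=-1 → posterior Inverse-Gamma(37/6, 4241/80)
obs 8: x=-1/4 → posterior Inverse-Gamma(20/3, 8607/160)
obs 9: x=-7 → posterior Inverse-Gamma(43/6, 13727/160)
obs 10: x=1/4 → posterior Inverse-Gamma(23/3, 3443/40)
obs 11: x=7 → posterior Inverse-Gamma(49/6, 4163/40)
obs 12: x=2 → posterior Inverse-Gamma(26/3, 4183/40)

k = 4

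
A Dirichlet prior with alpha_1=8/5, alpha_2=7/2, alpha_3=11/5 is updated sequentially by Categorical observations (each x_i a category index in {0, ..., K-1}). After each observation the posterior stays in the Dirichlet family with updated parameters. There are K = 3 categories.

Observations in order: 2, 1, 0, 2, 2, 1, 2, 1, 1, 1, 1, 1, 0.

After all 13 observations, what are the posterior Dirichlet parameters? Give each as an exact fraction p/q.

alpha_1=18/5, alpha_2=21/2, alpha_3=31/5

obs 1: x=2 → posterior Dirichlet(8/5, 7/2, 16/5)
obs 2: x=1 → posterior Dirichlet(8/5, 9/2, 16/5)
obs 3: x=0 → posterior Dirichlet(13/5, 9/2, 16/5)
obs 4: x=2 → posterior Dirichlet(13/5, 9/2, 21/5)
obs 5: x=2 → posterior Dirichlet(13/5, 9/2, 26/5)
obs 6: x=1 → posterior Dirichlet(13/5, 11/2, 26/5)
obs 7: x=2 → posterior Dirichlet(13/5, 11/2, 31/5)
obs 8: x=1 → posterior Dirichlet(13/5, 13/2, 31/5)
obs 9: x=1 → posterior Dirichlet(13/5, 15/2, 31/5)
obs 10: x=1 → posterior Dirichlet(13/5, 17/2, 31/5)
obs 11: x=1 → posterior Dirichlet(13/5, 19/2, 31/5)
obs 12: x=1 → posterior Dirichlet(13/5, 21/2, 31/5)
obs 13: x=0 → posterior Dirichlet(18/5, 21/2, 31/5)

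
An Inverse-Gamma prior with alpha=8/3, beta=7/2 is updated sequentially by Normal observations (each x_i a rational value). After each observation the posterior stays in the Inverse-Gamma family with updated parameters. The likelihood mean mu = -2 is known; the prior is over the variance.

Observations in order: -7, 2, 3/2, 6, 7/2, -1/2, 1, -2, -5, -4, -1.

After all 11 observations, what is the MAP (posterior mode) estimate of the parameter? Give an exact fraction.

2157/220

obs 1: x=-7 → posterior Inverse-Gamma(19/6, 16)
obs 2: x=2 → posterior Inverse-Gamma(11/3, 24)
obs 3: x=3/2 → posterior Inverse-Gamma(25/6, 241/8)
obs 4: x=6 → posterior Inverse-Gamma(14/3, 497/8)
obs 5: x=7/2 → posterior Inverse-Gamma(31/6, 309/4)
obs 6: x=-1/2 → posterior Inverse-Gamma(17/3, 627/8)
obs 7: x=1 → posterior Inverse-Gamma(37/6, 663/8)
obs 8: x=-2 → posterior Inverse-Gamma(20/3, 663/8)
obs 9: x=-5 → posterior Inverse-Gamma(43/6, 699/8)
obs 10: x=-4 → posterior Inverse-Gamma(23/3, 715/8)
obs 11: x=-1 → posterior Inverse-Gamma(49/6, 719/8)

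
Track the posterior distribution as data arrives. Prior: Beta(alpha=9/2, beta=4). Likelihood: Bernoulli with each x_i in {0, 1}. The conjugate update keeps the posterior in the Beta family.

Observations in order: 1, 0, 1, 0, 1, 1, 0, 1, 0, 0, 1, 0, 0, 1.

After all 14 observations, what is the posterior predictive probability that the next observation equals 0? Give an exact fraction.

22/45

obs 1: x=1 → posterior Beta(11/2, 4)
obs 2: x=0 → posterior Beta(11/2, 5)
obs 3: x=1 → posterior Beta(13/2, 5)
obs 4: x=0 → posterior Beta(13/2, 6)
obs 5: x=1 → posterior Beta(15/2, 6)
obs 6: x=1 → posterior Beta(17/2, 6)
obs 7: x=0 → posterior Beta(17/2, 7)
obs 8: x=1 → posterior Beta(19/2, 7)
obs 9: x=0 → posterior Beta(19/2, 8)
obs 10: x=0 → posterior Beta(19/2, 9)
obs 11: x=1 → posterior Beta(21/2, 9)
obs 12: x=0 → posterior Beta(21/2, 10)
obs 13: x=0 → posterior Beta(21/2, 11)
obs 14: x=1 → posterior Beta(23/2, 11)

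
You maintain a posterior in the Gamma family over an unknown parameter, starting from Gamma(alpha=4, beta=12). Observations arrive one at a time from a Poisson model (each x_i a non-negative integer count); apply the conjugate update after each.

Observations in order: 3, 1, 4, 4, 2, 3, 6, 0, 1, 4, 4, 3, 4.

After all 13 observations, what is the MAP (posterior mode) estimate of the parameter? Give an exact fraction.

obs 1: x=3 → posterior Gamma(7, 13)
obs 2: x=1 → posterior Gamma(8, 14)
obs 3: x=4 → posterior Gamma(12, 15)
obs 4: x=4 → posterior Gamma(16, 16)
obs 5: x=2 → posterior Gamma(18, 17)
obs 6: x=3 → posterior Gamma(21, 18)
obs 7: x=6 → posterior Gamma(27, 19)
obs 8: x=0 → posterior Gamma(27, 20)
obs 9: x=1 → posterior Gamma(28, 21)
obs 10: x=4 → posterior Gamma(32, 22)
obs 11: x=4 → posterior Gamma(36, 23)
obs 12: x=3 → posterior Gamma(39, 24)
obs 13: x=4 → posterior Gamma(43, 25)

42/25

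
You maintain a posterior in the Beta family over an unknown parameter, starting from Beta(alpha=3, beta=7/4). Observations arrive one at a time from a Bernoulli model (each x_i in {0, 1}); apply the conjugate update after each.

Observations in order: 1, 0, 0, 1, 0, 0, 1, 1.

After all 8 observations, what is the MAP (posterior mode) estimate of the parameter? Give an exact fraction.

24/43

obs 1: x=1 → posterior Beta(4, 7/4)
obs 2: x=0 → posterior Beta(4, 11/4)
obs 3: x=0 → posterior Beta(4, 15/4)
obs 4: x=1 → posterior Beta(5, 15/4)
obs 5: x=0 → posterior Beta(5, 19/4)
obs 6: x=0 → posterior Beta(5, 23/4)
obs 7: x=1 → posterior Beta(6, 23/4)
obs 8: x=1 → posterior Beta(7, 23/4)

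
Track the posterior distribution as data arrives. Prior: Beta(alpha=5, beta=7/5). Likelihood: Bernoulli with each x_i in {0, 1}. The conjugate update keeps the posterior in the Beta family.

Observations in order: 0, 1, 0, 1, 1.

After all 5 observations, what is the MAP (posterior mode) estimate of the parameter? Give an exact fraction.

35/47

obs 1: x=0 → posterior Beta(5, 12/5)
obs 2: x=1 → posterior Beta(6, 12/5)
obs 3: x=0 → posterior Beta(6, 17/5)
obs 4: x=1 → posterior Beta(7, 17/5)
obs 5: x=1 → posterior Beta(8, 17/5)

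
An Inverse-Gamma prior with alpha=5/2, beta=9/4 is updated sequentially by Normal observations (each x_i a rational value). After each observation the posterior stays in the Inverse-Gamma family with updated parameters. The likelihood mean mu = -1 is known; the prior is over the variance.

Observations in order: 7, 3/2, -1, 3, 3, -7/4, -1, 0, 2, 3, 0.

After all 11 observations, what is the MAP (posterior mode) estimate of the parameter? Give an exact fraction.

2149/288

obs 1: x=7 → posterior Inverse-Gamma(3, 137/4)
obs 2: x=3/2 → posterior Inverse-Gamma(7/2, 299/8)
obs 3: x=-1 → posterior Inverse-Gamma(4, 299/8)
obs 4: x=3 → posterior Inverse-Gamma(9/2, 363/8)
obs 5: x=3 → posterior Inverse-Gamma(5, 427/8)
obs 6: x=-7/4 → posterior Inverse-Gamma(11/2, 1717/32)
obs 7: x=-1 → posterior Inverse-Gamma(6, 1717/32)
obs 8: x=0 → posterior Inverse-Gamma(13/2, 1733/32)
obs 9: x=2 → posterior Inverse-Gamma(7, 1877/32)
obs 10: x=3 → posterior Inverse-Gamma(15/2, 2133/32)
obs 11: x=0 → posterior Inverse-Gamma(8, 2149/32)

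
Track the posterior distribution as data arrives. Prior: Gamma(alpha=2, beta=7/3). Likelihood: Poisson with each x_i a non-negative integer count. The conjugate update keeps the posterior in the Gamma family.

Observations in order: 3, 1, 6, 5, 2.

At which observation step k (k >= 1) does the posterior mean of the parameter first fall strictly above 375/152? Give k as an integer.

k = 4

obs 1: x=3 → posterior Gamma(5, 10/3)
obs 2: x=1 → posterior Gamma(6, 13/3)
obs 3: x=6 → posterior Gamma(12, 16/3)
obs 4: x=5 → posterior Gamma(17, 19/3)
obs 5: x=2 → posterior Gamma(19, 22/3)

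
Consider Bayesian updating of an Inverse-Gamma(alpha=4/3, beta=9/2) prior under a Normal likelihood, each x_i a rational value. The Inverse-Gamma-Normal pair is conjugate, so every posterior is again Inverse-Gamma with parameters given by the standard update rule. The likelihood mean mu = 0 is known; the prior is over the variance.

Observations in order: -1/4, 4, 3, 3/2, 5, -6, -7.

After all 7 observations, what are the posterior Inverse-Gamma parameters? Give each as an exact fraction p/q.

obs 1: x=-1/4 → posterior Inverse-Gamma(11/6, 145/32)
obs 2: x=4 → posterior Inverse-Gamma(7/3, 401/32)
obs 3: x=3 → posterior Inverse-Gamma(17/6, 545/32)
obs 4: x=3/2 → posterior Inverse-Gamma(10/3, 581/32)
obs 5: x=5 → posterior Inverse-Gamma(23/6, 981/32)
obs 6: x=-6 → posterior Inverse-Gamma(13/3, 1557/32)
obs 7: x=-7 → posterior Inverse-Gamma(29/6, 2341/32)

alpha=29/6, beta=2341/32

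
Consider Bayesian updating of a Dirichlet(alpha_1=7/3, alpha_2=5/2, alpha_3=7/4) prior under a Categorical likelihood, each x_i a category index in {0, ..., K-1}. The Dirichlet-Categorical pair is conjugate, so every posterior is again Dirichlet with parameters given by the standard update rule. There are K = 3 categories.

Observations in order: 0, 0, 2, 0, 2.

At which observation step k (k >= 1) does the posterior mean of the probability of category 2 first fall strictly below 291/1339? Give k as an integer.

obs 1: x=0 → posterior Dirichlet(10/3, 5/2, 7/4)
obs 2: x=0 → posterior Dirichlet(13/3, 5/2, 7/4)
obs 3: x=2 → posterior Dirichlet(13/3, 5/2, 11/4)
obs 4: x=0 → posterior Dirichlet(16/3, 5/2, 11/4)
obs 5: x=2 → posterior Dirichlet(16/3, 5/2, 15/4)

k = 2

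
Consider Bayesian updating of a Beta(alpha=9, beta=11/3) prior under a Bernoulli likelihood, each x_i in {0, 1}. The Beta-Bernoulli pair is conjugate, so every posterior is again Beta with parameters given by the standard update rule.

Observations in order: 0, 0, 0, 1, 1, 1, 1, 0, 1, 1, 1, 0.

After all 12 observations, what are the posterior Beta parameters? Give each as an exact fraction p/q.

obs 1: x=0 → posterior Beta(9, 14/3)
obs 2: x=0 → posterior Beta(9, 17/3)
obs 3: x=0 → posterior Beta(9, 20/3)
obs 4: x=1 → posterior Beta(10, 20/3)
obs 5: x=1 → posterior Beta(11, 20/3)
obs 6: x=1 → posterior Beta(12, 20/3)
obs 7: x=1 → posterior Beta(13, 20/3)
obs 8: x=0 → posterior Beta(13, 23/3)
obs 9: x=1 → posterior Beta(14, 23/3)
obs 10: x=1 → posterior Beta(15, 23/3)
obs 11: x=1 → posterior Beta(16, 23/3)
obs 12: x=0 → posterior Beta(16, 26/3)

alpha=16, beta=26/3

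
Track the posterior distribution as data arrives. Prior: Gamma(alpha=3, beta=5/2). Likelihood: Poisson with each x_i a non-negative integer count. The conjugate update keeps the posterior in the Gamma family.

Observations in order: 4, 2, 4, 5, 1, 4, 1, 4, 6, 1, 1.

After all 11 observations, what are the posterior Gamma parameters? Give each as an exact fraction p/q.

obs 1: x=4 → posterior Gamma(7, 7/2)
obs 2: x=2 → posterior Gamma(9, 9/2)
obs 3: x=4 → posterior Gamma(13, 11/2)
obs 4: x=5 → posterior Gamma(18, 13/2)
obs 5: x=1 → posterior Gamma(19, 15/2)
obs 6: x=4 → posterior Gamma(23, 17/2)
obs 7: x=1 → posterior Gamma(24, 19/2)
obs 8: x=4 → posterior Gamma(28, 21/2)
obs 9: x=6 → posterior Gamma(34, 23/2)
obs 10: x=1 → posterior Gamma(35, 25/2)
obs 11: x=1 → posterior Gamma(36, 27/2)

alpha=36, beta=27/2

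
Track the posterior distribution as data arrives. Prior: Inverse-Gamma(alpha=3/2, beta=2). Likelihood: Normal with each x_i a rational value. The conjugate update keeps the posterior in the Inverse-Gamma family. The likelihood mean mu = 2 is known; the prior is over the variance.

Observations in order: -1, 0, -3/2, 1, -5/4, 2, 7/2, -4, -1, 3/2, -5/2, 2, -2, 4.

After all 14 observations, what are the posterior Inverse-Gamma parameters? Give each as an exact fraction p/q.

alpha=17/2, beta=2057/32

obs 1: x=-1 → posterior Inverse-Gamma(2, 13/2)
obs 2: x=0 → posterior Inverse-Gamma(5/2, 17/2)
obs 3: x=-3/2 → posterior Inverse-Gamma(3, 117/8)
obs 4: x=1 → posterior Inverse-Gamma(7/2, 121/8)
obs 5: x=-5/4 → posterior Inverse-Gamma(4, 653/32)
obs 6: x=2 → posterior Inverse-Gamma(9/2, 653/32)
obs 7: x=7/2 → posterior Inverse-Gamma(5, 689/32)
obs 8: x=-4 → posterior Inverse-Gamma(11/2, 1265/32)
obs 9: x=-1 → posterior Inverse-Gamma(6, 1409/32)
obs 10: x=3/2 → posterior Inverse-Gamma(13/2, 1413/32)
obs 11: x=-5/2 → posterior Inverse-Gamma(7, 1737/32)
obs 12: x=2 → posterior Inverse-Gamma(15/2, 1737/32)
obs 13: x=-2 → posterior Inverse-Gamma(8, 1993/32)
obs 14: x=4 → posterior Inverse-Gamma(17/2, 2057/32)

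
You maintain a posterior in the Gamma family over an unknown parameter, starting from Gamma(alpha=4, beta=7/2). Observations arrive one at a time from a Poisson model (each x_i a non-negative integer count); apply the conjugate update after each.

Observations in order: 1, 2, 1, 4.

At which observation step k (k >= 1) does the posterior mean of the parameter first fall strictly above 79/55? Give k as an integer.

obs 1: x=1 → posterior Gamma(5, 9/2)
obs 2: x=2 → posterior Gamma(7, 11/2)
obs 3: x=1 → posterior Gamma(8, 13/2)
obs 4: x=4 → posterior Gamma(12, 15/2)

k = 4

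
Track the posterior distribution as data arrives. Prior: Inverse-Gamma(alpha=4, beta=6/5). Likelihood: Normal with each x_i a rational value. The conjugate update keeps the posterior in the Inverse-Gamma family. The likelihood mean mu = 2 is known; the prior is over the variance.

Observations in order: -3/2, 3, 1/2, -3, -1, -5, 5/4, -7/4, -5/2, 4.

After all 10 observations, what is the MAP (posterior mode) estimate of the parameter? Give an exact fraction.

5591/800

obs 1: x=-3/2 → posterior Inverse-Gamma(9/2, 293/40)
obs 2: x=3 → posterior Inverse-Gamma(5, 313/40)
obs 3: x=1/2 → posterior Inverse-Gamma(11/2, 179/20)
obs 4: x=-3 → posterior Inverse-Gamma(6, 429/20)
obs 5: x=-1 → posterior Inverse-Gamma(13/2, 519/20)
obs 6: x=-5 → posterior Inverse-Gamma(7, 1009/20)
obs 7: x=5/4 → posterior Inverse-Gamma(15/2, 8117/160)
obs 8: x=-7/4 → posterior Inverse-Gamma(8, 4621/80)
obs 9: x=-5/2 → posterior Inverse-Gamma(17/2, 5431/80)
obs 10: x=4 → posterior Inverse-Gamma(9, 5591/80)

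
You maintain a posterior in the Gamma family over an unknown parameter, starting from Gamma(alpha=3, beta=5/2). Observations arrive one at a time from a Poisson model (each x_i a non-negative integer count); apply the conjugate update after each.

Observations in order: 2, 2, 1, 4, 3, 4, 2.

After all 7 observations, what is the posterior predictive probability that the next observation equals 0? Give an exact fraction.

obs 1: x=2 → posterior Gamma(5, 7/2)
obs 2: x=2 → posterior Gamma(7, 9/2)
obs 3: x=1 → posterior Gamma(8, 11/2)
obs 4: x=4 → posterior Gamma(12, 13/2)
obs 5: x=3 → posterior Gamma(15, 15/2)
obs 6: x=4 → posterior Gamma(19, 17/2)
obs 7: x=2 → posterior Gamma(21, 19/2)

714209495693373205673756419/5842587018385982521381124421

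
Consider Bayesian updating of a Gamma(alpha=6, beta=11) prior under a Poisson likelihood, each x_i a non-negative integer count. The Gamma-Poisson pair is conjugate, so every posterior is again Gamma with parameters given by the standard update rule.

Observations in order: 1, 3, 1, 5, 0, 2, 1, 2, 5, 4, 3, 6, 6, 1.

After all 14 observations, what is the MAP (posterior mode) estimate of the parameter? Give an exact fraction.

obs 1: x=1 → posterior Gamma(7, 12)
obs 2: x=3 → posterior Gamma(10, 13)
obs 3: x=1 → posterior Gamma(11, 14)
obs 4: x=5 → posterior Gamma(16, 15)
obs 5: x=0 → posterior Gamma(16, 16)
obs 6: x=2 → posterior Gamma(18, 17)
obs 7: x=1 → posterior Gamma(19, 18)
obs 8: x=2 → posterior Gamma(21, 19)
obs 9: x=5 → posterior Gamma(26, 20)
obs 10: x=4 → posterior Gamma(30, 21)
obs 11: x=3 → posterior Gamma(33, 22)
obs 12: x=6 → posterior Gamma(39, 23)
obs 13: x=6 → posterior Gamma(45, 24)
obs 14: x=1 → posterior Gamma(46, 25)

9/5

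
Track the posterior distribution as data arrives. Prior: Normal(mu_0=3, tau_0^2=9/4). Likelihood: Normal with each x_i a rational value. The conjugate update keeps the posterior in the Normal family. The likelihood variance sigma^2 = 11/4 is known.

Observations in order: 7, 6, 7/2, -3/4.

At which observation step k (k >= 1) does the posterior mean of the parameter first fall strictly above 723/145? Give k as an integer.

obs 1: x=7 → posterior Normal(24/5, 99/80)
obs 2: x=6 → posterior Normal(150/29, 99/116)
obs 3: x=7/2 → posterior Normal(363/76, 99/152)
obs 4: x=-3/4 → posterior Normal(699/188, 99/188)

k = 2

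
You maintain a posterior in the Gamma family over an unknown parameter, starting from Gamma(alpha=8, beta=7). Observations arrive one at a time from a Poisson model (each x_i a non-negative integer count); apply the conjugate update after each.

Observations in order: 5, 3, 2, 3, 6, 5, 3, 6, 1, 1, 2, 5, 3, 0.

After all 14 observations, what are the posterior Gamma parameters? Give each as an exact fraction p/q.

alpha=53, beta=21

obs 1: x=5 → posterior Gamma(13, 8)
obs 2: x=3 → posterior Gamma(16, 9)
obs 3: x=2 → posterior Gamma(18, 10)
obs 4: x=3 → posterior Gamma(21, 11)
obs 5: x=6 → posterior Gamma(27, 12)
obs 6: x=5 → posterior Gamma(32, 13)
obs 7: x=3 → posterior Gamma(35, 14)
obs 8: x=6 → posterior Gamma(41, 15)
obs 9: x=1 → posterior Gamma(42, 16)
obs 10: x=1 → posterior Gamma(43, 17)
obs 11: x=2 → posterior Gamma(45, 18)
obs 12: x=5 → posterior Gamma(50, 19)
obs 13: x=3 → posterior Gamma(53, 20)
obs 14: x=0 → posterior Gamma(53, 21)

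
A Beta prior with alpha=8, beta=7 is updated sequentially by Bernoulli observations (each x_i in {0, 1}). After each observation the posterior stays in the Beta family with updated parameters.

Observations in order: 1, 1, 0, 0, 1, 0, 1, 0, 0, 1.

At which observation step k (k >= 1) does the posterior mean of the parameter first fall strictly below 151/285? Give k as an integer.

obs 1: x=1 → posterior Beta(9, 7)
obs 2: x=1 → posterior Beta(10, 7)
obs 3: x=0 → posterior Beta(10, 8)
obs 4: x=0 → posterior Beta(10, 9)
obs 5: x=1 → posterior Beta(11, 9)
obs 6: x=0 → posterior Beta(11, 10)
obs 7: x=1 → posterior Beta(12, 10)
obs 8: x=0 → posterior Beta(12, 11)
obs 9: x=0 → posterior Beta(12, 12)
obs 10: x=1 → posterior Beta(13, 12)

k = 4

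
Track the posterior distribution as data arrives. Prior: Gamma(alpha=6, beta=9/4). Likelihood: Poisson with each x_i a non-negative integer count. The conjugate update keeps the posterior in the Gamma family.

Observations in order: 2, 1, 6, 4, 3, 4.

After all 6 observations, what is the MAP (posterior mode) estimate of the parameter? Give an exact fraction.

100/33

obs 1: x=2 → posterior Gamma(8, 13/4)
obs 2: x=1 → posterior Gamma(9, 17/4)
obs 3: x=6 → posterior Gamma(15, 21/4)
obs 4: x=4 → posterior Gamma(19, 25/4)
obs 5: x=3 → posterior Gamma(22, 29/4)
obs 6: x=4 → posterior Gamma(26, 33/4)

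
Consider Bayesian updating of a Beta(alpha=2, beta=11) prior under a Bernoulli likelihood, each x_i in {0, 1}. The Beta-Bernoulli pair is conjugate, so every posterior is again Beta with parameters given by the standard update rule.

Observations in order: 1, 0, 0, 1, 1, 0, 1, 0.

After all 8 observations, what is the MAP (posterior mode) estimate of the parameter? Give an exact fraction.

obs 1: x=1 → posterior Beta(3, 11)
obs 2: x=0 → posterior Beta(3, 12)
obs 3: x=0 → posterior Beta(3, 13)
obs 4: x=1 → posterior Beta(4, 13)
obs 5: x=1 → posterior Beta(5, 13)
obs 6: x=0 → posterior Beta(5, 14)
obs 7: x=1 → posterior Beta(6, 14)
obs 8: x=0 → posterior Beta(6, 15)

5/19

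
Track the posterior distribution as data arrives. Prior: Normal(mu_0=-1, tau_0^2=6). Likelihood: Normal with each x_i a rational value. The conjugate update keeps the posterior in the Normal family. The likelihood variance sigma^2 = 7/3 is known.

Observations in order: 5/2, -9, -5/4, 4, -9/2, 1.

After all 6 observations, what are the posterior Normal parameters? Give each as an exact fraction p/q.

mu_0=-55/46, tau_0^2=42/115

obs 1: x=5/2 → posterior Normal(38/25, 42/25)
obs 2: x=-9 → posterior Normal(-124/43, 42/43)
obs 3: x=-5/4 → posterior Normal(-293/122, 42/61)
obs 4: x=4 → posterior Normal(-149/158, 42/79)
obs 5: x=-9/2 → posterior Normal(-311/194, 42/97)
obs 6: x=1 → posterior Normal(-55/46, 42/115)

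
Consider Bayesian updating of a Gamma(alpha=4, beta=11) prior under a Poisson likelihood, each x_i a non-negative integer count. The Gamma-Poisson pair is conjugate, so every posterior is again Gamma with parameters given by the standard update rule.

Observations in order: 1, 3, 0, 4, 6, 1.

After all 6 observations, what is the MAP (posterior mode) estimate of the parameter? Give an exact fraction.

obs 1: x=1 → posterior Gamma(5, 12)
obs 2: x=3 → posterior Gamma(8, 13)
obs 3: x=0 → posterior Gamma(8, 14)
obs 4: x=4 → posterior Gamma(12, 15)
obs 5: x=6 → posterior Gamma(18, 16)
obs 6: x=1 → posterior Gamma(19, 17)

18/17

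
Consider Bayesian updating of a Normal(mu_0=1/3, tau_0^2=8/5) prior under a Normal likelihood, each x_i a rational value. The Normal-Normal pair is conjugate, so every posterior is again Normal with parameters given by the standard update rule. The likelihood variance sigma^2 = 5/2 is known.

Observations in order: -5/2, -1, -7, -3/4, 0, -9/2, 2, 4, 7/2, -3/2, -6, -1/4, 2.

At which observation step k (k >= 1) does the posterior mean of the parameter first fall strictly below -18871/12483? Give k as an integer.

k = 3

obs 1: x=-5/2 → posterior Normal(-95/123, 40/41)
obs 2: x=-1 → posterior Normal(-143/171, 40/57)
obs 3: x=-7 → posterior Normal(-479/219, 40/73)
obs 4: x=-3/4 → posterior Normal(-515/267, 40/89)
obs 5: x=0 → posterior Normal(-103/63, 8/21)
obs 6: x=-9/2 → posterior Normal(-731/363, 40/121)
obs 7: x=2 → posterior Normal(-635/411, 40/137)
obs 8: x=4 → posterior Normal(-443/459, 40/153)
obs 9: x=7/2 → posterior Normal(-275/507, 40/169)
obs 10: x=-3/2 → posterior Normal(-347/555, 8/37)
obs 11: x=-6 → posterior Normal(-635/603, 40/201)
obs 12: x=-1/4 → posterior Normal(-647/651, 40/217)
obs 13: x=2 → posterior Normal(-551/699, 40/233)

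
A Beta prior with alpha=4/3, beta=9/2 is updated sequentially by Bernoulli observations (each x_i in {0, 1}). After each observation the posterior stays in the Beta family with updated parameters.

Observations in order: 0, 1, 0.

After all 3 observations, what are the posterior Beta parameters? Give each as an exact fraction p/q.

alpha=7/3, beta=13/2

obs 1: x=0 → posterior Beta(4/3, 11/2)
obs 2: x=1 → posterior Beta(7/3, 11/2)
obs 3: x=0 → posterior Beta(7/3, 13/2)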